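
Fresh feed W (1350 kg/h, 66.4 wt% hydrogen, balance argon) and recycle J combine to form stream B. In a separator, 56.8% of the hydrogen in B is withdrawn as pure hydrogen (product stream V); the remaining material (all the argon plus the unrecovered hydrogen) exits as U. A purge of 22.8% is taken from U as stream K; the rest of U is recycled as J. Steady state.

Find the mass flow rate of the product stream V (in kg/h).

hydrogen in B: m_A = 1350×0.664 + (1−0.228)·(1−0.568)·m_A, so m_A = 896.4/0.6665 = 1344.9 kg/h.
Product V = 0.568×1344.9 = 763.93 kg/h.

763.9 kg/h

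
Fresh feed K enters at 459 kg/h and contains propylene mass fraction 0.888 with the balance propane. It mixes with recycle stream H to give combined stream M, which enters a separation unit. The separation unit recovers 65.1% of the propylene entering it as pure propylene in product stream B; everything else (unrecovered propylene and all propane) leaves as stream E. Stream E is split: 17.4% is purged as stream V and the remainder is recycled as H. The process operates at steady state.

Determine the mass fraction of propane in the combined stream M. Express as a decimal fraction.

propane enters only via K and leaves only via the purge: 459×0.112 = 0.174×(propane in E), and the separation unit passes all propane, so propane in M = propane in E = 295.45 kg/h.
propylene in M: m_A = 459×0.888 + (1−0.174)·(1−0.651)·m_A, so m_A = 407.59/0.7117 = 572.68 kg/h.
M = 572.68 + 295.45 = 868.13 kg/h.
propane fraction in M = 295.45/868.13 = 0.340.

0.340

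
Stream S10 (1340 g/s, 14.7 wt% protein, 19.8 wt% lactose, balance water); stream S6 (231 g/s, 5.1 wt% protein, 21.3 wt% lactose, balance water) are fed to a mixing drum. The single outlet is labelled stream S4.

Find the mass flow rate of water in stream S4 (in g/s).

1048 g/s

water out = water in = 1340×0.655 + 231×0.736 = 1047.7 g/s.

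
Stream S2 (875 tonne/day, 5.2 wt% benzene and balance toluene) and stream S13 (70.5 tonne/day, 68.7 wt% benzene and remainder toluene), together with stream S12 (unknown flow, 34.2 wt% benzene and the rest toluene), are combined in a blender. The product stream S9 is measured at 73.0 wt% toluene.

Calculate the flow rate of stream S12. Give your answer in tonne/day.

2241 tonne/day

Let S12 be the unknown flow. Total out = 945.5 + S12.
toluene balance: 851.57 + 0.658·S12 = 0.730·(945.5 + S12)
(0.658 − 0.730)·S12 = 0.730×945.5 − 851.57 = -161.35
S12 = -161.35 / -0.072 = 2241 tonne/day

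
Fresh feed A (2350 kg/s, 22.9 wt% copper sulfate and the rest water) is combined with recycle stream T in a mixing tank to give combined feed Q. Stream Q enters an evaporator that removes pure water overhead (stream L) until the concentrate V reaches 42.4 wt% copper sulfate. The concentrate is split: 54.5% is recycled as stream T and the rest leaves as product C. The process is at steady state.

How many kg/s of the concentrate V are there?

2789 kg/s

Overall copper sulfate balance (none leaves overhead): copper sulfate in fresh feed = copper sulfate in product, i.e. 2350×0.229 = (1−0.545)·V·0.424.
V = 538.15/(0.424×0.455) = 2789.5 kg/s.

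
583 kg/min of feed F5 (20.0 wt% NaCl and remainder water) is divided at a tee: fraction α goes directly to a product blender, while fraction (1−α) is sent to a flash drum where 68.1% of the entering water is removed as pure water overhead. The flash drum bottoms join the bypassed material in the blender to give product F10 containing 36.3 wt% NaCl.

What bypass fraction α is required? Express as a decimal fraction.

0.176

All 583×0.200 = 116.6 kg/min of NaCl reaches F10, so F10 = 116.6/0.363 = 321.21 kg/min and vapour = 261.79 kg/min.
The evaporator receives (1−α)·583 of feed at 0.800 water and removes 0.681 of that water:
0.681×0.800×(1−α)×583 = 261.79
(1−α) = 261.79/317.62 = 0.8242;  α = 0.1758.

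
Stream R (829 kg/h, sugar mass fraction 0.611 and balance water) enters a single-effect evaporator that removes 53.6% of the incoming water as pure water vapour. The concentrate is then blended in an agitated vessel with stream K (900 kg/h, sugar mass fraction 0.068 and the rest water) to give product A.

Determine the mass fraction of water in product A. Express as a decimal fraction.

Vapour removed = 0.536×0.389×829 = 172.85 kg/h; concentrate = 656.15 kg/h.
water reaching the mixer = 149.63 (from concentrate) + 900×0.932 = 988.43 kg/h.
Product flow = 656.15 + 900 = 1556.2 kg/h; water fraction = 0.635.

0.635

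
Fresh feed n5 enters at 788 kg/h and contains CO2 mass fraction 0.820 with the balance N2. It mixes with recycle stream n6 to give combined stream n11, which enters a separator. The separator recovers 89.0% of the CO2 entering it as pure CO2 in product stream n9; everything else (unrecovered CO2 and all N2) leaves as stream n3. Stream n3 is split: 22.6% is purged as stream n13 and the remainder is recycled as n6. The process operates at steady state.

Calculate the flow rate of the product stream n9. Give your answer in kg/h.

628.6 kg/h

CO2 in n11: m_A = 788×0.820 + (1−0.226)·(1−0.890)·m_A, so m_A = 646.16/0.9149 = 706.29 kg/h.
Product n9 = 0.890×706.29 = 628.6 kg/h.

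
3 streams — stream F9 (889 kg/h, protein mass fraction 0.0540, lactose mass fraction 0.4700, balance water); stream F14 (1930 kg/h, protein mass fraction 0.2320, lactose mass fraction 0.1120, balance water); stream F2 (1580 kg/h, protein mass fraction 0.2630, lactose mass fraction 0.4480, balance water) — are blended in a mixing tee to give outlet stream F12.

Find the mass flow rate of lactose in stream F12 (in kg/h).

1342 kg/h

lactose out = lactose in = 889×0.470 + 1930×0.112 + 1580×0.448 = 1341.8 kg/h.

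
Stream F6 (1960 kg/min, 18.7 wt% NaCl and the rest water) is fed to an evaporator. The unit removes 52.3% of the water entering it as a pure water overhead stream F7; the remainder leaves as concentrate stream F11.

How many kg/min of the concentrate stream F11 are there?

1127 kg/min

water entering = 1960×0.813 = 1593.5 kg/min; overhead removed = 0.523×1593.5 = 833.39 kg/min.
Concentrate = 1960 − 833.39 = 1126.6 kg/min.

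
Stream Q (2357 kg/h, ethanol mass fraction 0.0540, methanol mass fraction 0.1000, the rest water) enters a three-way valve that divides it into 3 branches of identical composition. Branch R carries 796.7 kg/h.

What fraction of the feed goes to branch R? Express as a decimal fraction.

Fraction to R = 796.7/2357 = 0.3380.

0.338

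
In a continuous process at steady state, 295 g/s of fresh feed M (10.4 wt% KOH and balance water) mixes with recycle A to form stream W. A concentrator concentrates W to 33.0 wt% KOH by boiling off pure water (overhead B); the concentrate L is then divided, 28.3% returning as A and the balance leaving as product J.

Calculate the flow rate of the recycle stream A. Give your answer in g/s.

Overall KOH balance (none leaves overhead): KOH in fresh feed = KOH in product, i.e. 295×0.104 = (1−0.283)·L·0.330.
L = 30.68/(0.330×0.717) = 129.66 g/s.
Recycle A = 0.283×129.66 = 36.695 g/s.

36.7 g/s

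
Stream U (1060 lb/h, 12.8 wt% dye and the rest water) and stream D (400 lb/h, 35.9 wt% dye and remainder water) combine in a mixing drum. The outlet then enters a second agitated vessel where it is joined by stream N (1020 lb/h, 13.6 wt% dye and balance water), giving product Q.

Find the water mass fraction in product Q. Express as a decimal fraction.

0.8315

Overall, product flow = 2480 lb/h.
water in = 1060×0.872 + 400×0.641 + 1020×0.864 = 2062 lb/h.
water fraction in Q = 0.8315.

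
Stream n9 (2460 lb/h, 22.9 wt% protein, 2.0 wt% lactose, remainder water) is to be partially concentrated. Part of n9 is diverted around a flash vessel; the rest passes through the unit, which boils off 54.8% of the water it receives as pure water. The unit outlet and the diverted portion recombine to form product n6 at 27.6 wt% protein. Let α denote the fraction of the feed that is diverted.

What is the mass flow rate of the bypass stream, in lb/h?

1442 lb/h

All 2460×0.229 = 563.34 lb/h of protein reaches n6, so n6 = 563.34/0.276 = 2041.1 lb/h and vapour = 418.91 lb/h.
The evaporator receives (1−α)·2460 of feed at 0.751 water and removes 0.548 of that water:
0.548×0.751×(1−α)×2460 = 418.91
(1−α) = 418.91/1012.4 = 0.4138;  α = 0.5862.
Bypass flow = 0.5862×2460 = 1442.1 lb/h.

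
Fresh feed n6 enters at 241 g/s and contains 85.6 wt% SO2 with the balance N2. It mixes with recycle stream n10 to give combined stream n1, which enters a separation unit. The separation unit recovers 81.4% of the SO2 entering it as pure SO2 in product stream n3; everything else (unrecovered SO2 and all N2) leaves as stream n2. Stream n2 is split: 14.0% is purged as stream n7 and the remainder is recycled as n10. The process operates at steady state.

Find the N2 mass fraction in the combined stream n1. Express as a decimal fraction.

N2 enters only via n6 and leaves only via the purge: 241×0.144 = 0.140×(N2 in n2), and the separation unit passes all N2, so N2 in n1 = N2 in n2 = 247.89 g/s.
SO2 in n1: m_A = 241×0.856 + (1−0.140)·(1−0.814)·m_A, so m_A = 206.3/0.8400 = 245.58 g/s.
n1 = 245.58 + 247.89 = 493.46 g/s.
N2 fraction in n1 = 247.89/493.46 = 0.5023.

0.5023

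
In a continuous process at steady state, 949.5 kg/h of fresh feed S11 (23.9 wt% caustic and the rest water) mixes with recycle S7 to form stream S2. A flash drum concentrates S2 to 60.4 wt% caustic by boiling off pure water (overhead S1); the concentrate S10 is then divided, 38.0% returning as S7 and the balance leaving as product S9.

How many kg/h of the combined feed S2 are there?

1180 kg/h

Overall caustic balance (none leaves overhead): caustic in fresh feed = caustic in product, i.e. 949.5×0.239 = (1−0.380)·S10·0.604.
S10 = 226.93/(0.604×0.620) = 605.99 kg/h.
Recycle S7 = 0.380×605.99 = 230.28 kg/h.
Combined feed S2 = 949.5 + 230.28 = 1179.8 kg/h.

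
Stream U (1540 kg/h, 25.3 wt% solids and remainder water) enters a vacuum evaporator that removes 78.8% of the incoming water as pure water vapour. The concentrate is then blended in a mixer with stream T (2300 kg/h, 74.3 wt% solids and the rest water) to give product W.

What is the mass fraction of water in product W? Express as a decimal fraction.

0.285

Vapour removed = 0.788×0.747×1540 = 906.5 kg/h; concentrate = 633.5 kg/h.
water reaching the mixer = 243.88 (from concentrate) + 2300×0.257 = 834.98 kg/h.
Product flow = 633.5 + 2300 = 2933.5 kg/h; water fraction = 0.285.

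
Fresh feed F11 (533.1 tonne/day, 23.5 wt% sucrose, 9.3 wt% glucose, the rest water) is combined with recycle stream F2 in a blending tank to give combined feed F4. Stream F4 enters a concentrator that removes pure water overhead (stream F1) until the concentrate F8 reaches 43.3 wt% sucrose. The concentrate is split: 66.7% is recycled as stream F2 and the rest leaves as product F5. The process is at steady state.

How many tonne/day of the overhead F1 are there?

243.8 tonne/day

Overall sucrose balance (none leaves overhead): sucrose in fresh feed = sucrose in product, i.e. 533.1×0.235 = (1−0.667)·F8·0.433.
F8 = 125.28/(0.433×0.333) = 868.85 tonne/day.
Recycle F2 = 0.667×868.85 = 579.52 tonne/day.
Combined feed F4 = 533.1 + 579.52 = 1112.6 tonne/day.
Overhead F1 = F4 − F8 = 1112.6 − 868.85 = 243.77 tonne/day.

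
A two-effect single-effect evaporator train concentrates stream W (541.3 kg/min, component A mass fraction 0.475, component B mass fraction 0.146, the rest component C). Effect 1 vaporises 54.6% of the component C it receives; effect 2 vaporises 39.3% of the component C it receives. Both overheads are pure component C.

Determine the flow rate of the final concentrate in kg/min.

392.7 kg/min

component C in feed = 541.3×0.379 = 205.15 kg/min.
After stage 1: component C left = (1−0.546)×205.15 = 93.139; stream total = 429.29 kg/min.
After stage 2: component C left = (1−0.393)×93.139 = 56.536; final concentrate = 392.68 kg/min.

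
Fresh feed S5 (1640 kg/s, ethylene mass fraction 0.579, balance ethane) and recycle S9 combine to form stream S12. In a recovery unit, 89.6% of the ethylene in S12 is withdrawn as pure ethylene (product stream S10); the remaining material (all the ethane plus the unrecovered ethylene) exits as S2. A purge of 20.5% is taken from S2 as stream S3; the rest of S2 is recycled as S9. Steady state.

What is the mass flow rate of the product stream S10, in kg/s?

ethylene in S12: m_A = 1640×0.579 + (1−0.205)·(1−0.896)·m_A, so m_A = 949.56/0.9173 = 1035.1 kg/s.
Product S10 = 0.896×1035.1 = 927.49 kg/s.

927.5 kg/s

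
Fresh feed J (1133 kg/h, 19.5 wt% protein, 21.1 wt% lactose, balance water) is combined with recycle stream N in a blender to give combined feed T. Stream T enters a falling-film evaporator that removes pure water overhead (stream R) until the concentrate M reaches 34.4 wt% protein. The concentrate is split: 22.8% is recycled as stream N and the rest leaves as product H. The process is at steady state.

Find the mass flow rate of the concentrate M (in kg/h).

Overall protein balance (none leaves overhead): protein in fresh feed = protein in product, i.e. 1133×0.195 = (1−0.228)·M·0.344.
M = 220.94/(0.344×0.772) = 831.93 kg/h.

831.9 kg/h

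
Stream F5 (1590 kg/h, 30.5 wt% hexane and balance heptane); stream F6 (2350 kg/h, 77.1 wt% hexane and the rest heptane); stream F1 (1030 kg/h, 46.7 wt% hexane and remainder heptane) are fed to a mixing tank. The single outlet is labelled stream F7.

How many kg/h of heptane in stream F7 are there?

2192 kg/h

heptane out = heptane in = 1590×0.695 + 2350×0.229 + 1030×0.533 = 2192.2 kg/h.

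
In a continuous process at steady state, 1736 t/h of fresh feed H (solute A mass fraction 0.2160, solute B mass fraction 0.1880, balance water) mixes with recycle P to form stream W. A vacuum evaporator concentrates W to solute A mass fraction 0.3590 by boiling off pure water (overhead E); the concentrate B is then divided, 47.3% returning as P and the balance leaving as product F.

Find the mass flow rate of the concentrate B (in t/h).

Overall solute A balance (none leaves overhead): solute A in fresh feed = solute A in product, i.e. 1736×0.216 = (1−0.473)·B·0.359.
B = 374.98/(0.359×0.527) = 1982 t/h.

1982 t/h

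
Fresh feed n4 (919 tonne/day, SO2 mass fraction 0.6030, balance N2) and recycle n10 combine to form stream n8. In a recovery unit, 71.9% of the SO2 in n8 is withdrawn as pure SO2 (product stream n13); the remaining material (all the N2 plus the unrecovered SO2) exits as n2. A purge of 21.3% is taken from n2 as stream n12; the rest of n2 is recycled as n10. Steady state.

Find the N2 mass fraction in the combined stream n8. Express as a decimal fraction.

0.7065

N2 enters only via n4 and leaves only via the purge: 919×0.397 = 0.213×(N2 in n2), and the recovery unit passes all N2, so N2 in n8 = N2 in n2 = 1712.9 tonne/day.
SO2 in n8: m_A = 919×0.603 + (1−0.213)·(1−0.719)·m_A, so m_A = 554.16/0.7789 = 711.5 tonne/day.
n8 = 711.5 + 1712.9 = 2424.4 tonne/day.
N2 fraction in n8 = 1712.9/2424.4 = 0.7065.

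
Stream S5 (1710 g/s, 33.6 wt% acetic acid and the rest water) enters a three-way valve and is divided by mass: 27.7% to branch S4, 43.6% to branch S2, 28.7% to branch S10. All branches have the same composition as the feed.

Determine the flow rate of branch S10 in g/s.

490.8 g/s

Branch S10 flow = 0.287×1710 = 490.77 g/s.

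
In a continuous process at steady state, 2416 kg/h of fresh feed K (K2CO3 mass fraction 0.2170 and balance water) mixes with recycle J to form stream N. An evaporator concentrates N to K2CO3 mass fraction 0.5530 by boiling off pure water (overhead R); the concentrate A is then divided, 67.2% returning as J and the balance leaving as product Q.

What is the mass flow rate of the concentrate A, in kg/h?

2890 kg/h

Overall K2CO3 balance (none leaves overhead): K2CO3 in fresh feed = K2CO3 in product, i.e. 2416×0.217 = (1−0.672)·A·0.553.
A = 524.27/(0.553×0.328) = 2890.4 kg/h.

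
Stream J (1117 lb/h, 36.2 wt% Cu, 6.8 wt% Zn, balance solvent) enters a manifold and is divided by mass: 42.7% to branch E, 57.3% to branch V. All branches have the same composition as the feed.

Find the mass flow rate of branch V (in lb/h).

Branch V flow = 0.573×1117 = 640.04 lb/h.

640 lb/h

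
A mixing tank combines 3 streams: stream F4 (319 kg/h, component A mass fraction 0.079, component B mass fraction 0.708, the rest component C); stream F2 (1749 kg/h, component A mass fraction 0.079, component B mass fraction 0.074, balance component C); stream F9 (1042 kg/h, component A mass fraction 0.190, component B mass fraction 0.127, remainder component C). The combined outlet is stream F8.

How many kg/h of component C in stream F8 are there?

component C out = component C in = 319×0.213 + 1749×0.847 + 1042×0.683 = 2261 kg/h.

2261 kg/h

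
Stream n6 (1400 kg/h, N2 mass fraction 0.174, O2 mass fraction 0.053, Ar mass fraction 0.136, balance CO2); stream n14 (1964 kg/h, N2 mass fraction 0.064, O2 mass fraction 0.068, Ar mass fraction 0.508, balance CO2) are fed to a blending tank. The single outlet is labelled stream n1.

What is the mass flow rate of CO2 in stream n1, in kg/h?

1599 kg/h

CO2 out = CO2 in = 1400×0.637 + 1964×0.360 = 1598.8 kg/h.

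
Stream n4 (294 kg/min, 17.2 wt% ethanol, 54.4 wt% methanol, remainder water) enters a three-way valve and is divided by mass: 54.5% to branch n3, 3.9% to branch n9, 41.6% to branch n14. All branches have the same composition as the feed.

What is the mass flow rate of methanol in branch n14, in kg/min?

66.53 kg/min

Branch n14 total = 0.416×294 = 122.3 kg/min.
methanol in n14 = 0.544×122.3 = 66.533 kg/min.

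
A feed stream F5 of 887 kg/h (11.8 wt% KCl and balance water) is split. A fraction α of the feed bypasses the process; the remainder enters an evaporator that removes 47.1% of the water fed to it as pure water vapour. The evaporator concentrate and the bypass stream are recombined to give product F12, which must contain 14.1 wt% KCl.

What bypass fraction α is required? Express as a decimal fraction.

0.607

All 887×0.118 = 104.67 kg/h of KCl reaches F12, so F12 = 104.67/0.141 = 742.31 kg/h and vapour = 144.69 kg/h.
The evaporator receives (1−α)·887 of feed at 0.882 water and removes 0.471 of that water:
0.471×0.882×(1−α)×887 = 144.69
(1−α) = 144.69/368.48 = 0.3927;  α = 0.6073.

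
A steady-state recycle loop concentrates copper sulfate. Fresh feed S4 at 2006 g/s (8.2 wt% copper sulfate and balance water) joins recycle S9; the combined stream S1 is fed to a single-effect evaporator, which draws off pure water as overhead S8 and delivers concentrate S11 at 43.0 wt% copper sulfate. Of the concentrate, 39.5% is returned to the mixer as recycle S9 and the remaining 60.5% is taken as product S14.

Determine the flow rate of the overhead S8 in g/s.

Overall copper sulfate balance (none leaves overhead): copper sulfate in fresh feed = copper sulfate in product, i.e. 2006×0.082 = (1−0.395)·S11·0.430.
S11 = 164.49/(0.430×0.605) = 632.3 g/s.
Recycle S9 = 0.395×632.3 = 249.76 g/s.
Combined feed S1 = 2006 + 249.76 = 2255.8 g/s.
Overhead S8 = S1 − S11 = 2255.8 − 632.3 = 1623.5 g/s.

1623 g/s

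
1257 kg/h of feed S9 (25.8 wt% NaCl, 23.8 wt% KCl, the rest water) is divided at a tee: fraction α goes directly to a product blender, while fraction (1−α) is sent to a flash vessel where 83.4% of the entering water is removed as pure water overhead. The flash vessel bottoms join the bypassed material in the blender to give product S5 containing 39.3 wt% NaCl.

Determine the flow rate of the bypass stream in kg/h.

All 1257×0.258 = 324.31 kg/h of NaCl reaches S5, so S5 = 324.31/0.393 = 825.21 kg/h and vapour = 431.79 kg/h.
The evaporator receives (1−α)·1257 of feed at 0.504 water and removes 0.834 of that water:
0.834×0.504×(1−α)×1257 = 431.79
(1−α) = 431.79/528.36 = 0.8172;  α = 0.1828.
Bypass flow = 0.1828×1257 = 229.74 kg/h.

229.7 kg/h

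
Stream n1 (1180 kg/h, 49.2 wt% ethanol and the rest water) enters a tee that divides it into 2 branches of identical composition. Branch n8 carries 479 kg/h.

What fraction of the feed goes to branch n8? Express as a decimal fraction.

0.406

Fraction to n8 = 479/1180 = 0.4059.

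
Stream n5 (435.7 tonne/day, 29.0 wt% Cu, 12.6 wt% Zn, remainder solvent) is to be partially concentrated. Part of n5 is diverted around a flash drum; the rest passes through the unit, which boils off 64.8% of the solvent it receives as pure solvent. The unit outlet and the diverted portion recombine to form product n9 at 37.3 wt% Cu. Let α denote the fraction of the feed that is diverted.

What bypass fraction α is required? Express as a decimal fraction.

All 435.7×0.290 = 126.35 tonne/day of Cu reaches n9, so n9 = 126.35/0.373 = 338.75 tonne/day and vapour = 96.952 tonne/day.
The evaporator receives (1−α)·435.7 of feed at 0.584 solvent and removes 0.648 of that solvent:
0.648×0.584×(1−α)×435.7 = 96.952
(1−α) = 96.952/164.88 = 0.5880;  α = 0.4120.

0.412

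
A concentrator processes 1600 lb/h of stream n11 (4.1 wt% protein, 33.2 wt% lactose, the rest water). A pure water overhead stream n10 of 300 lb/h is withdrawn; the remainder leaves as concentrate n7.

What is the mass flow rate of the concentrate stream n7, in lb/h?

Concentrate = 1600 − 300 = 1300 lb/h.

1300 lb/h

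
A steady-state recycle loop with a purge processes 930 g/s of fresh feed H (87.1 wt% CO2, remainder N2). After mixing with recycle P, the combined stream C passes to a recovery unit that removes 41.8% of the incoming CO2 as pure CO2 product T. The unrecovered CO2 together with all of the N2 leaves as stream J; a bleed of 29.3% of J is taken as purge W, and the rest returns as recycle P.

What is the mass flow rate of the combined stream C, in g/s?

1786 g/s

N2 enters only via H and leaves only via the purge: 930×0.129 = 0.293×(N2 in J), and the recovery unit passes all N2, so N2 in C = N2 in J = 409.45 g/s.
CO2 in C: m_A = 930×0.871 + (1−0.293)·(1−0.418)·m_A, so m_A = 810.03/0.5885 = 1376.4 g/s.
C = 1376.4 + 409.45 = 1785.8 g/s.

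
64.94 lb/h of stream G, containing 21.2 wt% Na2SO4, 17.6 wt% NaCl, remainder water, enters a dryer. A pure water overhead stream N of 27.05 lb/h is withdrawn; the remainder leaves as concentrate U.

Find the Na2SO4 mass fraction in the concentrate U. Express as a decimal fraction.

0.3633

Na2SO4 is not removed: 64.94×0.212 = 13.767 lb/h of Na2SO4 enters U.
Concentrate = 64.94 − 27.05 = 37.89 lb/h.
Mass fraction = 13.767/37.89 = 0.3633.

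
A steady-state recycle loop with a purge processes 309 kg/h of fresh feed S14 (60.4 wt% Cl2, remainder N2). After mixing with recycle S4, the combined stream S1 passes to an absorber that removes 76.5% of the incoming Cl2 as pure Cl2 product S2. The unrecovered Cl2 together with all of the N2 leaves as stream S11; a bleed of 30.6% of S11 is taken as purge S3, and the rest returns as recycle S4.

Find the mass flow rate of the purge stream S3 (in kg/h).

N2 enters only via S14 and leaves only via the purge: 309×0.396 = 0.306×(N2 in S11), and the absorber passes all N2, so N2 in S1 = N2 in S11 = 399.88 kg/h.
Cl2 in S1: m_A = 309×0.604 + (1−0.306)·(1−0.765)·m_A, so m_A = 186.64/0.8369 = 223.01 kg/h.
S11 = (1−0.765)×223.01 + 399.88 = 452.29 kg/h.
Purge S3 = 0.306×452.29 = 138.4 kg/h.

138.4 kg/h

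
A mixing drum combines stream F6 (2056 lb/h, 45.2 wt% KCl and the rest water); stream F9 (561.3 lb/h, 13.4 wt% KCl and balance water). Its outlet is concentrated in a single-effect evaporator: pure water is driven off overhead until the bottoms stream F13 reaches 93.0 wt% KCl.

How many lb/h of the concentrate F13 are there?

1080 lb/h

KCl entering = 2056×0.452 + 561.3×0.134 = 1004.5 lb/h.
All KCl reports to F13, so F13 = 1004.5/0.930 = 1080.1 lb/h.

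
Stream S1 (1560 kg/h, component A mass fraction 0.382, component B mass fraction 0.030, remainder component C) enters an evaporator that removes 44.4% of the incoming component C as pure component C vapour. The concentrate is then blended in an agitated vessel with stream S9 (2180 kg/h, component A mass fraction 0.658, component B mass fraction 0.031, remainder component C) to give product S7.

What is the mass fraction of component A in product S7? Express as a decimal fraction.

Vapour removed = 0.444×0.588×1560 = 407.27 kg/h; concentrate = 1152.7 kg/h.
component A reaching the mixer = 595.92 (from concentrate) + 2180×0.658 = 2030.4 kg/h.
Product flow = 1152.7 + 2180 = 3332.7 kg/h; component A fraction = 0.609.

0.609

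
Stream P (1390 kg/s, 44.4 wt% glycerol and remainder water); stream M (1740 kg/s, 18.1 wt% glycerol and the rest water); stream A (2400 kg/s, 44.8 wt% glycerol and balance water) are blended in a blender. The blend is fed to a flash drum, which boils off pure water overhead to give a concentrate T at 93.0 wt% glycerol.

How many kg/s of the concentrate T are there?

glycerol entering = 1390×0.444 + 1740×0.181 + 2400×0.448 = 2007.3 kg/s.
All glycerol reports to T, so T = 2007.3/0.930 = 2158.4 kg/s.

2158 kg/s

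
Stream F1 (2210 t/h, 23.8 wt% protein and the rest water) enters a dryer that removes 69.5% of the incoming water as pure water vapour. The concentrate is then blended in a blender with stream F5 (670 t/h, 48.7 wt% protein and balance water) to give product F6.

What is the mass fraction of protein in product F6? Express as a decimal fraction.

Vapour removed = 0.695×0.762×2210 = 1170.4 t/h; concentrate = 1039.6 t/h.
protein reaching the mixer = 525.98 (from concentrate) + 670×0.487 = 852.27 t/h.
Product flow = 1039.6 + 670 = 1709.6 t/h; protein fraction = 0.499.

0.499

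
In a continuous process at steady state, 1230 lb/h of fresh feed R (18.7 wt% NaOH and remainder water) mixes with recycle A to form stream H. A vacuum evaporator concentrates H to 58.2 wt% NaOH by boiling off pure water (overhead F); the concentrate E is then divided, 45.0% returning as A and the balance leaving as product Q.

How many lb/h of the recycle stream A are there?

323.4 lb/h

Overall NaOH balance (none leaves overhead): NaOH in fresh feed = NaOH in product, i.e. 1230×0.187 = (1−0.450)·E·0.582.
E = 230.01/(0.582×0.550) = 718.56 lb/h.
Recycle A = 0.450×718.56 = 323.35 lb/h.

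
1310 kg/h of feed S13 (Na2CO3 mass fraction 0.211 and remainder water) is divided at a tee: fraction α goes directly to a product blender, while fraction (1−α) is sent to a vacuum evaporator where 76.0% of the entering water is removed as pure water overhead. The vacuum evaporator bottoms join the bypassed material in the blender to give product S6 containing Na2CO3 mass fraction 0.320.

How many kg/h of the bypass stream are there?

565.9 kg/h

All 1310×0.211 = 276.41 kg/h of Na2CO3 reaches S6, so S6 = 276.41/0.320 = 863.78 kg/h and vapour = 446.22 kg/h.
The evaporator receives (1−α)·1310 of feed at 0.789 water and removes 0.760 of that water:
0.760×0.789×(1−α)×1310 = 446.22
(1−α) = 446.22/785.53 = 0.5680;  α = 0.4320.
Bypass flow = 0.4320×1310 = 565.86 kg/h.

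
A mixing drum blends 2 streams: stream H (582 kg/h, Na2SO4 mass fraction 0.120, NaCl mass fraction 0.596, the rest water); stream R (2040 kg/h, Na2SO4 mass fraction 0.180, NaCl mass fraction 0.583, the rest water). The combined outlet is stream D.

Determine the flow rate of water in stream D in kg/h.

water out = water in = 582×0.284 + 2040×0.237 = 648.77 kg/h.

648.8 kg/h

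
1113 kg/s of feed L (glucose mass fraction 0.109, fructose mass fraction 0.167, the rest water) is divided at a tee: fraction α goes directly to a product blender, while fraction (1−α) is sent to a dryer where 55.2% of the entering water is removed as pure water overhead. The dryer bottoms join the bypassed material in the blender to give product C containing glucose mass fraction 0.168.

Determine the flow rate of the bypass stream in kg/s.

All 1113×0.109 = 121.32 kg/s of glucose reaches C, so C = 121.32/0.168 = 722.12 kg/s and vapour = 390.88 kg/s.
The evaporator receives (1−α)·1113 of feed at 0.724 water and removes 0.552 of that water:
0.552×0.724×(1−α)×1113 = 390.88
(1−α) = 390.88/444.81 = 0.8787;  α = 0.1213.
Bypass flow = 0.1213×1113 = 134.95 kg/s.

135 kg/s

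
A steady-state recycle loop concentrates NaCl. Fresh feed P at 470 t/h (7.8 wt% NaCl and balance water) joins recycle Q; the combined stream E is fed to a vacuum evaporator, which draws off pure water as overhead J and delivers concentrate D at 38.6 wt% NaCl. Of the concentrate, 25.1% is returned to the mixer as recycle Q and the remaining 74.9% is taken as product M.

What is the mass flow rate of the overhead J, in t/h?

375 t/h

Overall NaCl balance (none leaves overhead): NaCl in fresh feed = NaCl in product, i.e. 470×0.078 = (1−0.251)·D·0.386.
D = 36.66/(0.386×0.749) = 126.8 t/h.
Recycle Q = 0.251×126.8 = 31.827 t/h.
Combined feed E = 470 + 31.827 = 501.83 t/h.
Overhead J = E − D = 501.83 − 126.8 = 375.03 t/h.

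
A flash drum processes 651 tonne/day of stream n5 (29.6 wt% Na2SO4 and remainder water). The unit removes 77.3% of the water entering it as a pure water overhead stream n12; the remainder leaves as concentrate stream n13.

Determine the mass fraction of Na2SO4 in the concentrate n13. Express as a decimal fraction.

Na2SO4 is not removed: 651×0.296 = 192.7 tonne/day of Na2SO4 enters n13.
water entering = 651×0.704 = 458.3 tonne/day; overhead removed = 0.773×458.3 = 354.27 tonne/day.
Concentrate = 651 − 354.27 = 296.73 tonne/day.
Mass fraction = 192.7/296.73 = 0.6494.

0.6494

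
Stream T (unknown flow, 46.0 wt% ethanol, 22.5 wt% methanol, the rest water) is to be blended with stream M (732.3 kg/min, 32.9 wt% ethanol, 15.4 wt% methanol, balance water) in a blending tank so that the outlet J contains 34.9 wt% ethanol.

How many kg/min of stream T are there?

131.9 kg/min

Let T be the unknown flow. Total out = 732.3 + T.
ethanol balance: 240.93 + 0.460·T = 0.349·(732.3 + T)
(0.460 − 0.349)·T = 0.349×732.3 − 240.93 = 14.646
T = 14.646 / 0.111 = 131.95 kg/min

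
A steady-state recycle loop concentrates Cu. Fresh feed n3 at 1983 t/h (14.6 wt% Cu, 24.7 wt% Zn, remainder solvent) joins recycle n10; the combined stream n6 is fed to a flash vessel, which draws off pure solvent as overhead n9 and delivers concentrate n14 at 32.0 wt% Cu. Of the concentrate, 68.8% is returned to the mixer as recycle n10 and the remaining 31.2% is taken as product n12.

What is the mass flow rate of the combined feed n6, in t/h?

3978 t/h

Overall Cu balance (none leaves overhead): Cu in fresh feed = Cu in product, i.e. 1983×0.146 = (1−0.688)·n14·0.320.
n14 = 289.52/(0.320×0.312) = 2899.8 t/h.
Recycle n10 = 0.688×2899.8 = 1995.1 t/h.
Combined feed n6 = 1983 + 1995.1 = 3978.1 t/h.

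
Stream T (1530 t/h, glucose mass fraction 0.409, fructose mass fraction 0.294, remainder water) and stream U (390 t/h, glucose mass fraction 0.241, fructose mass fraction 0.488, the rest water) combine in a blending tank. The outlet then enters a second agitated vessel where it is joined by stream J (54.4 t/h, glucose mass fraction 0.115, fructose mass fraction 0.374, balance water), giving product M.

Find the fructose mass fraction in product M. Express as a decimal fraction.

0.335

Overall, product flow = 1974.4 t/h.
fructose in = 1530×0.294 + 390×0.488 + 54.4×0.374 = 660.49 t/h.
fructose fraction in M = 0.335.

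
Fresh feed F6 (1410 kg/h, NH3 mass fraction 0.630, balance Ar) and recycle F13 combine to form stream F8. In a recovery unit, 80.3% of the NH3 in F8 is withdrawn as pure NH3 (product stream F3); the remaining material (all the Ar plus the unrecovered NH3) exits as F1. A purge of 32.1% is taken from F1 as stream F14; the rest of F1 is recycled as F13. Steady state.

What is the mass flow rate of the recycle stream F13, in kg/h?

Ar enters only via F6 and leaves only via the purge: 1410×0.370 = 0.321×(Ar in F1), and the recovery unit passes all Ar, so Ar in F8 = Ar in F1 = 1625.2 kg/h.
NH3 in F8: m_A = 1410×0.630 + (1−0.321)·(1−0.803)·m_A, so m_A = 888.3/0.8662 = 1025.5 kg/h.
F1 = (1−0.803)×1025.5 + 1625.2 = 1827.3 kg/h.
Recycle F13 = (1−0.321)×1827.3 = 1240.7 kg/h.

1241 kg/h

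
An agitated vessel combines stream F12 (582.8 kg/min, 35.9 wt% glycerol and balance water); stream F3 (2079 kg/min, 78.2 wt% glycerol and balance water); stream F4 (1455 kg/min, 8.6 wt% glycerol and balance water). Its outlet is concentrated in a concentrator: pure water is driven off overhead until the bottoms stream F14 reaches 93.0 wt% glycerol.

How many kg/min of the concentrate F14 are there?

2108 kg/min

glycerol entering = 582.8×0.359 + 2079×0.782 + 1455×0.086 = 1960.1 kg/min.
All glycerol reports to F14, so F14 = 1960.1/0.930 = 2107.7 kg/min.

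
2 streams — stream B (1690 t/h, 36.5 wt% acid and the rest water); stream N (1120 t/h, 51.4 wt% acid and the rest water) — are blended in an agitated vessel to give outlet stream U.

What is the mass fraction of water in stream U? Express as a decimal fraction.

Total flow out = 1690 + 1120 = 2810 t/h.
water in = 1690×0.635 + 1120×0.486 = 1617.5 t/h.
water mass fraction in U = 1617.5/2810 = 0.576.

0.576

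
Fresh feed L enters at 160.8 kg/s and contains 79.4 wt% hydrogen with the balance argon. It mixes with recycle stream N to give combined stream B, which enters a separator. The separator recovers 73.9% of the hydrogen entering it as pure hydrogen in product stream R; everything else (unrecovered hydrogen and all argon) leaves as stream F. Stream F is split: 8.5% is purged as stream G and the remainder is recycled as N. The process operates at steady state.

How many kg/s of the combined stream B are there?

557.4 kg/s

argon enters only via L and leaves only via the purge: 160.8×0.206 = 0.085×(argon in F), and the separator passes all argon, so argon in B = argon in F = 389.7 kg/s.
hydrogen in B: m_A = 160.8×0.794 + (1−0.085)·(1−0.739)·m_A, so m_A = 127.68/0.7612 = 167.73 kg/s.
B = 167.73 + 389.7 = 557.44 kg/s.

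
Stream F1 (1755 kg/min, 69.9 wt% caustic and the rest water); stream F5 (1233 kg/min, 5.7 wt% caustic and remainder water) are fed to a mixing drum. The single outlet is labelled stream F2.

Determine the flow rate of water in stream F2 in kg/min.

water out = water in = 1755×0.301 + 1233×0.943 = 1691 kg/min.

1691 kg/min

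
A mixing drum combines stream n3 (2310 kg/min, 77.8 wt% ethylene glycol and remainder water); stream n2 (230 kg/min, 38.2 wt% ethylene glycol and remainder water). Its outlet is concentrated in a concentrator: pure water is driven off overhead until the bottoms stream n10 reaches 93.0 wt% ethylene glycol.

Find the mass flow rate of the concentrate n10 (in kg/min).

ethylene glycol entering = 2310×0.778 + 230×0.382 = 1885 kg/min.
All ethylene glycol reports to n10, so n10 = 1885/0.930 = 2026.9 kg/min.

2027 kg/min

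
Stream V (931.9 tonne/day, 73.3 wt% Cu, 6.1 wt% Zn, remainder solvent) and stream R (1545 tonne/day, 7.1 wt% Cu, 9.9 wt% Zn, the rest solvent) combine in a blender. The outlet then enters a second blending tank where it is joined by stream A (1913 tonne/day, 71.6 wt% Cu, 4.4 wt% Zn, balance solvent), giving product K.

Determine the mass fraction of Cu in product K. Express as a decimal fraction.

0.493

Overall, product flow = 4389.9 tonne/day.
Cu in = 931.9×0.733 + 1545×0.071 + 1913×0.716 = 2162.5 tonne/day.
Cu fraction in K = 0.493.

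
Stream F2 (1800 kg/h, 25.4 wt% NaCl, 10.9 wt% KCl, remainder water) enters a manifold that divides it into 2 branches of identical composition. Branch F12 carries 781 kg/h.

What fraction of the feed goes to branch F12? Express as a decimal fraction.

Fraction to F12 = 781/1800 = 0.4339.

0.434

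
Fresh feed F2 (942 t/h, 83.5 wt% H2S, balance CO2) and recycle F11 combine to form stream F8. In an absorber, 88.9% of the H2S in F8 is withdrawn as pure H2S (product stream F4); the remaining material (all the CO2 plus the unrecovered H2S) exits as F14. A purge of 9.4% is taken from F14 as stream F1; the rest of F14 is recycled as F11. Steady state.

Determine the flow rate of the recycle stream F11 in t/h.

CO2 enters only via F2 and leaves only via the purge: 942×0.165 = 0.094×(CO2 in F14), and the absorber passes all CO2, so CO2 in F8 = CO2 in F14 = 1653.5 t/h.
H2S in F8: m_A = 942×0.835 + (1−0.094)·(1−0.889)·m_A, so m_A = 786.57/0.8994 = 874.52 t/h.
F14 = (1−0.889)×874.52 + 1653.5 = 1750.6 t/h.
Recycle F11 = (1−0.094)×1750.6 = 1586 t/h.

1586 t/h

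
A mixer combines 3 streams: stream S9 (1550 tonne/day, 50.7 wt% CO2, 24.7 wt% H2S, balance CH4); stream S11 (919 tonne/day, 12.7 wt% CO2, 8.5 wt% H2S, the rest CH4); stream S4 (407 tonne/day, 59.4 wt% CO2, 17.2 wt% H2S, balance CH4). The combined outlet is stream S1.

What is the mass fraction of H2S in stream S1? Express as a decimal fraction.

0.1846

Total flow out = 1550 + 919 + 407 = 2876 tonne/day.
H2S in = 1550×0.247 + 919×0.085 + 407×0.172 = 530.97 tonne/day.
H2S mass fraction in S1 = 530.97/2876 = 0.1846.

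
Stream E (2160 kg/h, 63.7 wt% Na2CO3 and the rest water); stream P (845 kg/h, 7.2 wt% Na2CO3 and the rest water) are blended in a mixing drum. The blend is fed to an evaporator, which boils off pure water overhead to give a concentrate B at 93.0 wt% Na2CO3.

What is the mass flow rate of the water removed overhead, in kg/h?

1460 kg/h

Na2CO3 entering = 2160×0.637 + 845×0.072 = 1436.8 kg/h.
All Na2CO3 reports to B, so B = 1436.8/0.930 = 1544.9 kg/h.
Total feed = 3005 kg/h; overhead = 3005 − 1544.9 = 1460.1 kg/h.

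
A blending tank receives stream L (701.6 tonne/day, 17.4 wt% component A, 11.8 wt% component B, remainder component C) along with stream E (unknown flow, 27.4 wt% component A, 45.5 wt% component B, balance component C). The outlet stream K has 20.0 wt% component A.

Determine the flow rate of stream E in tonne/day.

Let E be the unknown flow. Total out = 701.6 + E.
component A balance: 122.08 + 0.274·E = 0.200·(701.6 + E)
(0.274 − 0.200)·E = 0.200×701.6 − 122.08 = 18.242
E = 18.242 / 0.074 = 246.51 tonne/day

246.5 tonne/day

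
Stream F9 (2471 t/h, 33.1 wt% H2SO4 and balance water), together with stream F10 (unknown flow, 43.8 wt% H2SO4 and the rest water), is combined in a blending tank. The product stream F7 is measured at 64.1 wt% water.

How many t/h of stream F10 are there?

875.8 t/h

Let F10 be the unknown flow. Total out = 2471 + F10.
water balance: 1653.1 + 0.562·F10 = 0.641·(2471 + F10)
(0.562 − 0.641)·F10 = 0.641×2471 − 1653.1 = -69.188
F10 = -69.188 / -0.079 = 875.8 t/h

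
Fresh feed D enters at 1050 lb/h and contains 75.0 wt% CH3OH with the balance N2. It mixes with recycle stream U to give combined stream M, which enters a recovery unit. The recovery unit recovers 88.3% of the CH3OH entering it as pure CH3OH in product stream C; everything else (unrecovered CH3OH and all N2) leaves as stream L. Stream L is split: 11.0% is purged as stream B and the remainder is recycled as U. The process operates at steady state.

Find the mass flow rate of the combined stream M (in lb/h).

N2 enters only via D and leaves only via the purge: 1050×0.250 = 0.110×(N2 in L), and the recovery unit passes all N2, so N2 in M = N2 in L = 2386.4 lb/h.
CH3OH in M: m_A = 1050×0.750 + (1−0.110)·(1−0.883)·m_A, so m_A = 787.5/0.8959 = 879.03 lb/h.
M = 879.03 + 2386.4 = 3265.4 lb/h.

3265 lb/h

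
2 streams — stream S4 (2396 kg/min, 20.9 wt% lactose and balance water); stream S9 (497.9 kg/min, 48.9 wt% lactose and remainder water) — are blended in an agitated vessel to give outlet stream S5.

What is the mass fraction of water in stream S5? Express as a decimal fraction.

0.743

Total flow out = 2396 + 497.9 = 2893.9 kg/min.
water in = 2396×0.791 + 497.9×0.511 = 2149.7 kg/min.
water mass fraction in S5 = 2149.7/2893.9 = 0.743.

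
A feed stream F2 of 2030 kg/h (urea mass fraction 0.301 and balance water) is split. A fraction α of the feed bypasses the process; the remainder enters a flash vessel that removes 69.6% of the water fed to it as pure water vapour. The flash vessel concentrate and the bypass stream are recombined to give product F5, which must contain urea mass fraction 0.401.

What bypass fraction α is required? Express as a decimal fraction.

All 2030×0.301 = 611.03 kg/h of urea reaches F5, so F5 = 611.03/0.401 = 1523.8 kg/h and vapour = 506.23 kg/h.
The evaporator receives (1−α)·2030 of feed at 0.699 water and removes 0.696 of that water:
0.696×0.699×(1−α)×2030 = 506.23
(1−α) = 506.23/987.6 = 0.5126;  α = 0.4874.

0.487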